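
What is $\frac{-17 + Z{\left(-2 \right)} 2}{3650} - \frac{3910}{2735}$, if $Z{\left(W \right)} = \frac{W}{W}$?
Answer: $- \frac{572501}{399310} \approx -1.4337$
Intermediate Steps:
$Z{\left(W \right)} = 1$
$\frac{-17 + Z{\left(-2 \right)} 2}{3650} - \frac{3910}{2735} = \frac{-17 + 1 \cdot 2}{3650} - \frac{3910}{2735} = \left(-17 + 2\right) \frac{1}{3650} - \frac{782}{547} = \left(-15\right) \frac{1}{3650} - \frac{782}{547} = - \frac{3}{730} - \frac{782}{547} = - \frac{572501}{399310}$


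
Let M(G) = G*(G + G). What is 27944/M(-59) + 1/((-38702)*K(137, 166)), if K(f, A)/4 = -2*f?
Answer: 592655804505/147654941552 ≈ 4.0138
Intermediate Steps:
M(G) = 2*G² (M(G) = G*(2*G) = 2*G²)
K(f, A) = -8*f (K(f, A) = 4*(-2*f) = -8*f)
27944/M(-59) + 1/((-38702)*K(137, 166)) = 27944/((2*(-59)²)) + 1/((-38702)*((-8*137))) = 27944/((2*3481)) - 1/38702/(-1096) = 27944/6962 - 1/38702*(-1/1096) = 27944*(1/6962) + 1/42417392 = 13972/3481 + 1/42417392 = 592655804505/147654941552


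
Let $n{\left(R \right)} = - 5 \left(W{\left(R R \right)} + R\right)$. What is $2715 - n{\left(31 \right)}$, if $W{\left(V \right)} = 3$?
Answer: $2885$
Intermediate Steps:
$n{\left(R \right)} = -15 - 5 R$ ($n{\left(R \right)} = - 5 \left(3 + R\right) = -15 - 5 R$)
$2715 - n{\left(31 \right)} = 2715 - \left(-15 - 155\right) = 2715 - -170 = 2715 + 170 = 2885$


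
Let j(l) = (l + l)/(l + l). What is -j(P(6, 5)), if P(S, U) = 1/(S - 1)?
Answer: -1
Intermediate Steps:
P(S, U) = 1/(-1 + S)
j(l) = 1 (j(l) = (2*l)/((2*l)) = (2*l)*(1/(2*l)) = 1)
-j(P(6, 5)) = -1*1 = -1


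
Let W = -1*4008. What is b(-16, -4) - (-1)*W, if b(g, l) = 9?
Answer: -3999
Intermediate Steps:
W = -4008
b(-16, -4) - (-1)*W = 9 - (-1)*(-4008) = 9 - 1*4008 = 9 - 4008 = -3999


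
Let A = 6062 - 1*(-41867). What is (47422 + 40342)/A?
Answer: 87764/47929 ≈ 1.8311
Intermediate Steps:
A = 47929 (A = 6062 + 41867 = 47929)
(47422 + 40342)/A = (47422 + 40342)/47929 = 87764*(1/47929) = 87764/47929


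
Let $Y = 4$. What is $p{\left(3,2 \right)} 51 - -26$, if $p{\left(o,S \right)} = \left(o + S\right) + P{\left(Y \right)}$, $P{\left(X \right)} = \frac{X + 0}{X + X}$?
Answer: $\frac{613}{2} \approx 306.5$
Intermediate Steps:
$P{\left(X \right)} = \frac{1}{2}$ ($P{\left(X \right)} = \frac{X}{2 X} = X \frac{1}{2 X} = \frac{1}{2}$)
$p{\left(o,S \right)} = \frac{1}{2} + S + o$ ($p{\left(o,S \right)} = \left(o + S\right) + \frac{1}{2} = \left(S + o\right) + \frac{1}{2} = \frac{1}{2} + S + o$)
$p{\left(3,2 \right)} 51 - -26 = \left(\frac{1}{2} + 2 + 3\right) 51 - -26 = \frac{11}{2} \cdot 51 + 26 = \frac{561}{2} + 26 = \frac{613}{2}$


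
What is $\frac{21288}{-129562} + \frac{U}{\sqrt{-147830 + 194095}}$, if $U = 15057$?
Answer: $- \frac{10644}{64781} + \frac{15057 \sqrt{46265}}{46265} \approx 69.838$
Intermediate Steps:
$\frac{21288}{-129562} + \frac{U}{\sqrt{-147830 + 194095}} = \frac{21288}{-129562} + \frac{15057}{\sqrt{-147830 + 194095}} = 21288 \left(- \frac{1}{129562}\right) + \frac{15057}{\sqrt{46265}} = - \frac{10644}{64781} + 15057 \frac{\sqrt{46265}}{46265} = - \frac{10644}{64781} + \frac{15057 \sqrt{46265}}{46265}$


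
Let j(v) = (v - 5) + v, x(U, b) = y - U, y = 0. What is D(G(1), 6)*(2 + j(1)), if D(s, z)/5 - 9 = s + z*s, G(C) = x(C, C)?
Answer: -10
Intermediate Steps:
x(U, b) = -U (x(U, b) = 0 - U = -U)
G(C) = -C
D(s, z) = 45 + 5*s + 5*s*z (D(s, z) = 45 + 5*(s + z*s) = 45 + 5*(s + s*z) = 45 + (5*s + 5*s*z) = 45 + 5*s + 5*s*z)
j(v) = -5 + 2*v (j(v) = (-5 + v) + v = -5 + 2*v)
D(G(1), 6)*(2 + j(1)) = (45 + 5*(-1*1) + 5*(-1*1)*6)*(2 + (-5 + 2*1)) = (45 + 5*(-1) + 5*(-1)*6)*(2 + (-5 + 2)) = (45 - 5 - 30)*(2 - 3) = 10*(-1) = -10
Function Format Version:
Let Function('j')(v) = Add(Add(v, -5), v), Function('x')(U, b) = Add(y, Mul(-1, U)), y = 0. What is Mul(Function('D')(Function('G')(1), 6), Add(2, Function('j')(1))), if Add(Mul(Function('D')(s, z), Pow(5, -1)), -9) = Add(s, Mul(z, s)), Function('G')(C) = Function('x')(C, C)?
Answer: -10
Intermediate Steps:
Function('x')(U, b) = Mul(-1, U) (Function('x')(U, b) = Add(0, Mul(-1, U)) = Mul(-1, U))
Function('G')(C) = Mul(-1, C)
Function('D')(s, z) = Add(45, Mul(5, s), Mul(5, s, z)) (Function('D')(s, z) = Add(45, Mul(5, Add(s, Mul(z, s)))) = Add(45, Mul(5, Add(s, Mul(s, z)))) = Add(45, Add(Mul(5, s), Mul(5, s, z))) = Add(45, Mul(5, s), Mul(5, s, z)))
Function('j')(v) = Add(-5, Mul(2, v)) (Function('j')(v) = Add(Add(-5, v), v) = Add(-5, Mul(2, v)))
Mul(Function('D')(Function('G')(1), 6), Add(2, Function('j')(1))) = Mul(Add(45, Mul(5, Mul(-1, 1)), Mul(5, Mul(-1, 1), 6)), Add(2, Add(-5, Mul(2, 1)))) = Mul(Add(45, Mul(5, -1), Mul(5, -1, 6)), Add(2, Add(-5, 2))) = Mul(Add(45, -5, -30), Add(2, -3)) = Mul(10, -1) = -10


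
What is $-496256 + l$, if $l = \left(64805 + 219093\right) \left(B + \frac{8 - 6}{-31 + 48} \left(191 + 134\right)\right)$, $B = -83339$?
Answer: $- \frac{402040084826}{17} \approx -2.3649 \cdot 10^{10}$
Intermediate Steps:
$l = - \frac{402031648474}{17}$ ($l = \left(64805 + 219093\right) \left(-83339 + \frac{8 - 6}{-31 + 48} \left(191 + 134\right)\right) = 283898 \left(-83339 + \frac{2}{17} \cdot 325\right) = 283898 \left(-83339 + \frac{650}{17}\right) = 283898 \left(- \frac{1416113}{17}\right) = - \frac{402031648474}{17} \approx -2.3649 \cdot 10^{10}$)
$-496256 + l = -496256 - \frac{402031648474}{17} = - \frac{402040084826}{17}$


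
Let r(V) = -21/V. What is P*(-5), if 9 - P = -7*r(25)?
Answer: -78/5 ≈ -15.600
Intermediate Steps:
P = 78/25 (P = 9 - (-7)*(-21/25) = 9 - (-7)*(-21*1/25) = 9 - (-7)*(-21)/25 = 9 - 1*147/25 = 9 - 147/25 = 78/25 ≈ 3.1200)
P*(-5) = (78/25)*(-5) = -78/5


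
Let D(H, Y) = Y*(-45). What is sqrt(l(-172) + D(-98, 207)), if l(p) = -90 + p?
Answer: I*sqrt(9577) ≈ 97.862*I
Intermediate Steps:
D(H, Y) = -45*Y
sqrt(l(-172) + D(-98, 207)) = sqrt((-90 - 172) - 45*207) = sqrt(-262 - 9315) = sqrt(-9577) = I*sqrt(9577)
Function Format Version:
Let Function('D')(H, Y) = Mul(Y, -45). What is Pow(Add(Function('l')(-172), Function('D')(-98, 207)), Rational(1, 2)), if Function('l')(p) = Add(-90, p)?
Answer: Mul(I, Pow(9577, Rational(1, 2))) ≈ Mul(97.862, I)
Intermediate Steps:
Function('D')(H, Y) = Mul(-45, Y)
Pow(Add(Function('l')(-172), Function('D')(-98, 207)), Rational(1, 2)) = Pow(Add(Add(-90, -172), Mul(-45, 207)), Rational(1, 2)) = Pow(Add(-262, -9315), Rational(1, 2)) = Pow(-9577, Rational(1, 2)) = Mul(I, Pow(9577, Rational(1, 2)))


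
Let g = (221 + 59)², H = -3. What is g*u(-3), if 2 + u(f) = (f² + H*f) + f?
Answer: 1019200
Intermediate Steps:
g = 78400 (g = 280² = 78400)
u(f) = -2 + f² - 2*f (u(f) = -2 + ((f² - 3*f) + f) = -2 + (f² - 2*f) = -2 + f² - 2*f)
g*u(-3) = 78400*(-2 + (-3)² - 2*(-3)) = 78400*(-2 + 9 + 6) = 78400*13 = 1019200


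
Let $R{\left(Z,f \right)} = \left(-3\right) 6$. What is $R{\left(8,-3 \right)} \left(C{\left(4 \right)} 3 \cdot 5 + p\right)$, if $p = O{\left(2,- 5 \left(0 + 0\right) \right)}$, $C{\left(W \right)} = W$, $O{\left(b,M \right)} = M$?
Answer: $-1080$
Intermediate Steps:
$p = 0$ ($p = - 5 \left(0 + 0\right) = \left(-5\right) 0 = 0$)
$R{\left(Z,f \right)} = -18$
$R{\left(8,-3 \right)} \left(C{\left(4 \right)} 3 \cdot 5 + p\right) = - 18 \left(4 \cdot 3 \cdot 5 + 0\right) = - 18 \left(4 \cdot 15 + 0\right) = - 18 \left(60 + 0\right) = \left(-18\right) 60 = -1080$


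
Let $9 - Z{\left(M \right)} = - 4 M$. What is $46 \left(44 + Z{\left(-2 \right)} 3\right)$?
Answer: $2162$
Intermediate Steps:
$Z{\left(M \right)} = 9 + 4 M$ ($Z{\left(M \right)} = 9 - - 4 M = 9 + 4 M$)
$46 \left(44 + Z{\left(-2 \right)} 3\right) = 46 \left(44 + \left(9 + 4 \left(-2\right)\right) 3\right) = 46 \left(44 + \left(9 - 8\right) 3\right) = 46 \left(44 + 1 \cdot 3\right) = 46 \left(44 + 3\right) = 46 \cdot 47 = 2162$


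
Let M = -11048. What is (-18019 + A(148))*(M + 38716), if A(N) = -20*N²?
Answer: -12619347132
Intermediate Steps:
(-18019 + A(148))*(M + 38716) = (-18019 - 20*148²)*(-11048 + 38716) = (-18019 - 20*21904)*27668 = (-18019 - 438080)*27668 = -456099*27668 = -12619347132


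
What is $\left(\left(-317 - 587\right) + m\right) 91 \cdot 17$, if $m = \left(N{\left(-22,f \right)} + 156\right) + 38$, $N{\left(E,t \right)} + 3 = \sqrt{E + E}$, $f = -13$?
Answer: $-1103011 + 3094 i \sqrt{11} \approx -1.103 \cdot 10^{6} + 10262.0 i$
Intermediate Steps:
$N{\left(E,t \right)} = -3 + \sqrt{2} \sqrt{E}$ ($N{\left(E,t \right)} = -3 + \sqrt{E + E} = -3 + \sqrt{2 E} = -3 + \sqrt{2} \sqrt{E}$)
$m = 191 + 2 i \sqrt{11}$ ($m = \left(\left(-3 + \sqrt{2} \sqrt{-22}\right) + 156\right) + 38 = \left(\left(-3 + \sqrt{2} i \sqrt{22}\right) + 156\right) + 38 = \left(\left(-3 + 2 i \sqrt{11}\right) + 156\right) + 38 = \left(153 + 2 i \sqrt{11}\right) + 38 = 191 + 2 i \sqrt{11} \approx 191.0 + 6.6332 i$)
$\left(\left(-317 - 587\right) + m\right) 91 \cdot 17 = \left(\left(-317 - 587\right) + \left(191 + 2 i \sqrt{11}\right)\right) 91 \cdot 17 = \left(-904 + \left(191 + 2 i \sqrt{11}\right)\right) 1547 = \left(-713 + 2 i \sqrt{11}\right) 1547 = -1103011 + 3094 i \sqrt{11}$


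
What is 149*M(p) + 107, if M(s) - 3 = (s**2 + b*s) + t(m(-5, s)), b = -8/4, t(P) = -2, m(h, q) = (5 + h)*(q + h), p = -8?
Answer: 12176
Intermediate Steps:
m(h, q) = (5 + h)*(h + q)
b = -2 (b = -8*1/4 = -2)
M(s) = 1 + s**2 - 2*s (M(s) = 3 + ((s**2 - 2*s) - 2) = 3 + (-2 + s**2 - 2*s) = 1 + s**2 - 2*s)
149*M(p) + 107 = 149*(1 + (-8)**2 - 2*(-8)) + 107 = 149*(1 + 64 + 16) + 107 = 149*81 + 107 = 12069 + 107 = 12176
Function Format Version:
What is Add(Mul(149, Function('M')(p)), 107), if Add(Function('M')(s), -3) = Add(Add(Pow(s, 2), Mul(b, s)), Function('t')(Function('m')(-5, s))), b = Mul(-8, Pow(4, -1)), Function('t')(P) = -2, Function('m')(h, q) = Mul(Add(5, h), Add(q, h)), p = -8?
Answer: 12176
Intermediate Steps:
Function('m')(h, q) = Mul(Add(5, h), Add(h, q))
b = -2 (b = Mul(-8, Rational(1, 4)) = -2)
Function('M')(s) = Add(1, Pow(s, 2), Mul(-2, s)) (Function('M')(s) = Add(3, Add(Add(Pow(s, 2), Mul(-2, s)), -2)) = Add(3, Add(-2, Pow(s, 2), Mul(-2, s))) = Add(1, Pow(s, 2), Mul(-2, s)))
Add(Mul(149, Function('M')(p)), 107) = Add(Mul(149, Add(1, Pow(-8, 2), Mul(-2, -8))), 107) = Add(Mul(149, Add(1, 64, 16)), 107) = Add(Mul(149, 81), 107) = Add(12069, 107) = 12176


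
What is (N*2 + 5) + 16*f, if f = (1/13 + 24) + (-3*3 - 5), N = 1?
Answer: 2187/13 ≈ 168.23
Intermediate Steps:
f = 131/13 (f = (1/13 + 24) + (-9 - 5) = 313/13 - 14 = 131/13 ≈ 10.077)
(N*2 + 5) + 16*f = (1*2 + 5) + 16*(131/13) = (2 + 5) + 2096/13 = 7 + 2096/13 = 2187/13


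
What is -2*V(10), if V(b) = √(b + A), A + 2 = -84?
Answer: -4*I*√19 ≈ -17.436*I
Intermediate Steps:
A = -86 (A = -2 - 84 = -86)
V(b) = √(-86 + b) (V(b) = √(b - 86) = √(-86 + b))
-2*V(10) = -2*√(-86 + 10) = -4*I*√19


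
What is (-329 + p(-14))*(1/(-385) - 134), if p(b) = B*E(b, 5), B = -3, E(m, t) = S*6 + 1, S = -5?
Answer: 1135002/35 ≈ 32429.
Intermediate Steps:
E(m, t) = -29 (E(m, t) = -5*6 + 1 = -30 + 1 = -29)
p(b) = 87 (p(b) = -3*(-29) = 87)
(-329 + p(-14))*(1/(-385) - 134) = (-329 + 87)*(1/(-385) - 134) = -242*(-1/385 - 134) = -242*(-51591/385) = 1135002/35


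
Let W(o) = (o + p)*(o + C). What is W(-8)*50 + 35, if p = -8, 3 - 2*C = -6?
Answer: 2835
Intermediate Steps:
C = 9/2 (C = 3/2 - ½*(-6) = 3/2 + 3 = 9/2 ≈ 4.5000)
W(o) = (-8 + o)*(9/2 + o) (W(o) = (o - 8)*(o + 9/2) = (-8 + o)*(9/2 + o))
W(-8)*50 + 35 = (-36 + (-8)² - 7/2*(-8))*50 + 35 = (-36 + 64 + 28)*50 + 35 = 56*50 + 35 = 2800 + 35 = 2835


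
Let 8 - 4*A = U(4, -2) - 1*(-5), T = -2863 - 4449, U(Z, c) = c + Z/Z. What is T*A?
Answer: -7312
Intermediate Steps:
U(Z, c) = 1 + c (U(Z, c) = c + 1 = 1 + c)
T = -7312
A = 1 (A = 2 - ((1 - 2) - 1*(-5))/4 = 2 - (-1 + 5)/4 = 2 - ¼*4 = 2 - 1 = 1)
T*A = -7312*1 = -7312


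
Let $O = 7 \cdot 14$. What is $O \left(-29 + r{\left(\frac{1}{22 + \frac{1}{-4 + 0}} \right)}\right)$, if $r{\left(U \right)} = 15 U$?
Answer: $- \frac{80458}{29} \approx -2774.4$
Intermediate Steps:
$O = 98$
$O \left(-29 + r{\left(\frac{1}{22 + \frac{1}{-4 + 0}} \right)}\right) = 98 \left(-29 + \frac{15}{22 + \frac{1}{-4 + 0}}\right) = 98 \left(-29 + \frac{15}{22 + \frac{1}{-4}}\right) = 98 \left(-29 + \frac{15}{22 - \frac{1}{4}}\right) = 98 \left(-29 + \frac{15}{\frac{87}{4}}\right) = 98 \left(-29 + 15 \cdot \frac{4}{87}\right) = 98 \left(-29 + \frac{20}{29}\right) = 98 \left(- \frac{821}{29}\right) = - \frac{80458}{29}$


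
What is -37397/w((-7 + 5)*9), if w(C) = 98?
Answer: -37397/98 ≈ -381.60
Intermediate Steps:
-37397/w((-7 + 5)*9) = -37397/98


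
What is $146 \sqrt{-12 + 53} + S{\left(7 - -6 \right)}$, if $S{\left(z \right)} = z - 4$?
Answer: $9 + 146 \sqrt{41} \approx 943.86$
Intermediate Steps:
$S{\left(z \right)} = -4 + z$ ($S{\left(z \right)} = z - 4 = -4 + z$)
$146 \sqrt{-12 + 53} + S{\left(7 - -6 \right)} = 146 \sqrt{-12 + 53} + \left(-4 + \left(7 - -6\right)\right) = 146 \sqrt{41} + \left(-4 + \left(7 + 6\right)\right) = 146 \sqrt{41} + \left(-4 + 13\right) = 146 \sqrt{41} + 9 = 9 + 146 \sqrt{41}$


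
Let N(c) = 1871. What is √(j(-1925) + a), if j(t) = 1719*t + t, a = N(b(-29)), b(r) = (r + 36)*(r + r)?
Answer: 3*I*√367681 ≈ 1819.1*I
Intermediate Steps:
b(r) = 2*r*(36 + r) (b(r) = (36 + r)*(2*r) = 2*r*(36 + r))
a = 1871
j(t) = 1720*t
√(j(-1925) + a) = √(1720*(-1925) + 1871) = √(-3311000 + 1871) = √(-3309129) = 3*I*√367681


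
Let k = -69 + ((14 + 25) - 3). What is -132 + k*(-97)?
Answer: 3069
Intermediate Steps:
k = -33 (k = -69 + (39 - 3) = -69 + 36 = -33)
-132 + k*(-97) = -132 - 33*(-97) = -132 + 3201 = 3069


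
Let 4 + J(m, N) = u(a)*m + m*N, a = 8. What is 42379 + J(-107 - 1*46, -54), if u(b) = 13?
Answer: 48648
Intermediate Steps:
J(m, N) = -4 + 13*m + N*m (J(m, N) = -4 + (13*m + m*N) = -4 + (13*m + N*m) = -4 + 13*m + N*m)
42379 + J(-107 - 1*46, -54) = 42379 + (-4 + 13*(-107 - 1*46) - 54*(-107 - 1*46)) = 42379 + (-4 + 13*(-107 - 46) - 54*(-107 - 46)) = 42379 + (-4 + 13*(-153) - 54*(-153)) = 42379 + (-4 - 1989 + 8262) = 42379 + 6269 = 48648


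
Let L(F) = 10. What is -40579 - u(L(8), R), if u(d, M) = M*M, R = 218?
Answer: -88103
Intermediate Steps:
u(d, M) = M²
-40579 - u(L(8), R) = -40579 - 1*218² = -40579 - 1*47524 = -40579 - 47524 = -88103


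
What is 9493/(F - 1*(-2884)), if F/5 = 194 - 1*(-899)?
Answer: 863/759 ≈ 1.1370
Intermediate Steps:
F = 5465 (F = 5*(194 - 1*(-899)) = 5*(194 + 899) = 5*1093 = 5465)
9493/(F - 1*(-2884)) = 9493/(5465 - 1*(-2884)) = 9493/(5465 + 2884) = 9493/8349 = 9493*(1/8349) = 863/759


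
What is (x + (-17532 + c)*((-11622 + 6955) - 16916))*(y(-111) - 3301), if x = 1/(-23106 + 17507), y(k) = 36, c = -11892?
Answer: -11609330517527855/5599 ≈ -2.0735e+12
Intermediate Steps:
x = -1/5599 (x = 1/(-5599) = -1/5599 ≈ -0.00017860)
(x + (-17532 + c)*((-11622 + 6955) - 16916))*(y(-111) - 3301) = (-1/5599 + (-17532 - 11892)*((-11622 + 6955) - 16916))*(36 - 3301) = (-1/5599 - 29424*(-4667 - 16916))*(-3265) = (-1/5599 - 29424*(-21583))*(-3265) = (-1/5599 + 635058192)*(-3265) = (3555690817007/5599)*(-3265) = -11609330517527855/5599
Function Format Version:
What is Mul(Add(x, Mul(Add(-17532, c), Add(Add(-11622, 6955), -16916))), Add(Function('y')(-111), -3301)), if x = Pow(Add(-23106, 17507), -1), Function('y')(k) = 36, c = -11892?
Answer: Rational(-11609330517527855, 5599) ≈ -2.0735e+12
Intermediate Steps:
x = Rational(-1, 5599) (x = Pow(-5599, -1) = Rational(-1, 5599) ≈ -0.00017860)
Mul(Add(x, Mul(Add(-17532, c), Add(Add(-11622, 6955), -16916))), Add(Function('y')(-111), -3301)) = Mul(Add(Rational(-1, 5599), Mul(Add(-17532, -11892), Add(Add(-11622, 6955), -16916))), Add(36, -3301)) = Mul(Add(Rational(-1, 5599), Mul(-29424, Add(-4667, -16916))), -3265) = Mul(Add(Rational(-1, 5599), Mul(-29424, -21583)), -3265) = Mul(Add(Rational(-1, 5599), 635058192), -3265) = Mul(Rational(3555690817007, 5599), -3265) = Rational(-11609330517527855, 5599)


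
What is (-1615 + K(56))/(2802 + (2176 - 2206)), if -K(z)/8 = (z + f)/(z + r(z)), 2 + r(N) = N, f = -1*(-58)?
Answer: -89281/152460 ≈ -0.58560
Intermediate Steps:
f = 58
r(N) = -2 + N
K(z) = -8*(58 + z)/(-2 + 2*z) (K(z) = -8*(z + 58)/(z + (-2 + z)) = -8*(58 + z)/(-2 + 2*z))
(-1615 + K(56))/(2802 + (2176 - 2206)) = (-1615 + 4*(-58 - 1*56)/(-1 + 56))/(2802 + (2176 - 2206)) = (-1615 + 4*(-58 - 56)/55)/(2802 - 30) = (-1615 + 4*(1/55)*(-114))/2772 = (-1615 - 456/55)*(1/2772) = -89281/55*1/2772 = -89281/152460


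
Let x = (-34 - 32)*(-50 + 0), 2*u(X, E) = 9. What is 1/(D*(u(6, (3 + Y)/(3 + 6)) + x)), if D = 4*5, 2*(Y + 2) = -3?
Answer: 1/66090 ≈ 1.5131e-5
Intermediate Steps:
Y = -7/2 (Y = -2 + (½)*(-3) = -2 - 3/2 = -7/2 ≈ -3.5000)
u(X, E) = 9/2 (u(X, E) = (½)*9 = 9/2)
x = 3300 (x = -66*(-50) = 3300)
D = 20
1/(D*(u(6, (3 + Y)/(3 + 6)) + x)) = 1/(20*(9/2 + 3300)) = 1/(20*(6609/2)) = 1/66090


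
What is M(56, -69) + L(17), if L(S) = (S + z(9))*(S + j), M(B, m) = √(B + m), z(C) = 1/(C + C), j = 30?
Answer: 14429/18 + I*√13 ≈ 801.61 + 3.6056*I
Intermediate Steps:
z(C) = 1/(2*C)
L(S) = (30 + S)*(1/18 + S) (L(S) = (S + (½)/9)*(S + 30) = (S + (½)*(⅑))*(30 + S) = (S + 1/18)*(30 + S) = (1/18 + S)*(30 + S) = (30 + S)*(1/18 + S))
M(56, -69) + L(17) = √(56 - 69) + (5/3 + 17² + (541/18)*17) = √(-13) + (5/3 + 289 + 9197/18) = I*√13 + 14429/18 = 14429/18 + I*√13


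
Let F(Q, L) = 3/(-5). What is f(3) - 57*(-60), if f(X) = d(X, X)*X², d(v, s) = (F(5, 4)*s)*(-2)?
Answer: 17262/5 ≈ 3452.4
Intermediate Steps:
F(Q, L) = -⅗ (F(Q, L) = 3*(-⅕) = -⅗)
d(v, s) = 6*s/5 (d(v, s) = -3*s/5*(-2) = 6*s/5)
f(X) = 6*X³/5 (f(X) = (6*X/5)*X² = 6*X³/5)
f(3) - 57*(-60) = (6/5)*3³ - 57*(-60) = (6/5)*27 + 3420 = 162/5 + 3420 = 17262/5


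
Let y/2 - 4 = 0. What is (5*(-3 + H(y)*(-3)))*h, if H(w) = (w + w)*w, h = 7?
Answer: -13545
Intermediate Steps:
y = 8 (y = 8 + 2*0 = 8 + 0 = 8)
H(w) = 2*w² (H(w) = (2*w)*w = 2*w²)
(5*(-3 + H(y)*(-3)))*h = (5*(-3 + (2*8²)*(-3)))*7 = (5*(-3 + (2*64)*(-3)))*7 = (5*(-3 + 128*(-3)))*7 = (5*(-3 - 384))*7 = (5*(-387))*7 = -1935*7 = -13545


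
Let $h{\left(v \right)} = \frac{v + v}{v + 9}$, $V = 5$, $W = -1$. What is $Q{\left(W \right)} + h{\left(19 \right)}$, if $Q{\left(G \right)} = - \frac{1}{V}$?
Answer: $\frac{81}{70} \approx 1.1571$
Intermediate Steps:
$Q{\left(G \right)} = - \frac{1}{5}$
$h{\left(v \right)} = \frac{2 v}{9 + v}$
$Q{\left(W \right)} + h{\left(19 \right)} = - \frac{1}{5} + 2 \cdot 19 \frac{1}{9 + 19} = - \frac{1}{5} + 2 \cdot 19 \cdot \frac{1}{28} = - \frac{1}{5} + \frac{19}{14} = \frac{81}{70}$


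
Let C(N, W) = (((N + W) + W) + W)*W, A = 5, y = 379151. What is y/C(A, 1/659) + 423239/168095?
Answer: 1628129446200951/32610430 ≈ 4.9927e+7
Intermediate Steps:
C(N, W) = W*(N + 3*W) (C(N, W) = ((N + 2*W) + W)*W = (N + 3*W)*W = W*(N + 3*W))
y/C(A, 1/659) + 423239/168095 = 379151/(((5 + 3/659)/659)) + 423239/168095 = 379151/(((1/659)*(3298/659))) + 423239/168095 = 379151/(3298/434281) + 423239/168095 = 379151*(434281/3298) + 423239/168095 = 9685769143/194 + 423239/168095 = 1628129446200951/32610430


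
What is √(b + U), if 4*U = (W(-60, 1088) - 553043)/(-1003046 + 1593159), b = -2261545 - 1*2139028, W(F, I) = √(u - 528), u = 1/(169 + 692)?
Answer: √(-2703200119298133389487 + 302253*I*√391416627)/24784746 ≈ 2.3203e-9 + 2097.8*I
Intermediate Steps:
u = 1/861 ≈ 0.0011614
W(F, I) = I*√391416627/861 (W(F, I) = √(1/861 - 528) = √(-454607/861) = I*√391416627/861)
b = -4400573 (b = -2261545 - 2139028 = -4400573)
U = -553043/2360452 + I*√391416627/2032349172 (U = ((I*√391416627/861 - 553043)/(-1003046 + 1593159))/4 = ((-553043 + I*√391416627/861)/590113)/4 = ((-553043 + I*√391416627/861)*(1/590113))/4 = (-553043/590113 + I*√391416627/508087293)/4 = -553043/2360452 + I*√391416627/2032349172 ≈ -0.2343 + 9.7347e-6*I)
√(b + U) = √(-4400573 + (-553043/2360452 + I*√391416627/2032349172)) = √(-10387341892039/2360452 + I*√391416627/2032349172)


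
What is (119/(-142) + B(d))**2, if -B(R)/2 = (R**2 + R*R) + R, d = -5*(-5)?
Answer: 131202603961/20164 ≈ 6.5068e+6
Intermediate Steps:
d = 25
B(R) = -4*R**2 - 2*R (B(R) = -2*((R**2 + R*R) + R) = -2*((R**2 + R**2) + R) = -2*(2*R**2 + R) = -2*(R + 2*R**2) = -4*R**2 - 2*R)
(119/(-142) + B(d))**2 = (119/(-142) - 2*25*(1 + 2*25))**2 = (119*(-1/142) - 2*25*(1 + 50))**2 = (-119/142 - 2*25*51)**2 = (-119/142 - 2550)**2 = (-362219/142)**2 = 131202603961/20164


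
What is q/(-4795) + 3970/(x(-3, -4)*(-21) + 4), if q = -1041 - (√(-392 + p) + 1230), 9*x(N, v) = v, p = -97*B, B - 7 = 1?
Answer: 5719929/19180 + 4*I*√73/4795 ≈ 298.22 + 0.0071274*I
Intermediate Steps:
B = 8 (B = 7 + 1 = 8)
p = -776 (p = -97*8 = -776)
x(N, v) = v/9
q = -2271 - 4*I*√73 (q = -1041 - (√(-392 - 776) + 1230) = -1041 - (√(-1168) + 1230) = -1041 - (4*I*√73 + 1230) = -1041 - (1230 + 4*I*√73) = -1041 + (-1230 - 4*I*√73) = -2271 - 4*I*√73 ≈ -2271.0 - 34.176*I)
q/(-4795) + 3970/(x(-3, -4)*(-21) + 4) = (-2271 - 4*I*√73)/(-4795) + 3970/(((⅑)*(-4))*(-21) + 4) = (-2271 - 4*I*√73)*(-1/4795) + 3970/(-4/9*(-21) + 4) = (2271/4795 + 4*I*√73/4795) + 3970/(28/3 + 4) = (2271/4795 + 4*I*√73/4795) + 3970/(40/3) = (2271/4795 + 4*I*√73/4795) + 3970*(3/40) = (2271/4795 + 4*I*√73/4795) + 1191/4 = 5719929/19180 + 4*I*√73/4795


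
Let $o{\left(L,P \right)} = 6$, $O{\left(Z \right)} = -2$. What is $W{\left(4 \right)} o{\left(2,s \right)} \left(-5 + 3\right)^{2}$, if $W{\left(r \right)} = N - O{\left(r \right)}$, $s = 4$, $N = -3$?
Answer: $-24$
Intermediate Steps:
$W{\left(r \right)} = -1$ ($W{\left(r \right)} = -3 - -2 = -3 + 2 = -1$)
$W{\left(4 \right)} o{\left(2,s \right)} \left(-5 + 3\right)^{2} = \left(-1\right) 6 \left(-5 + 3\right)^{2} = - 6 \left(-2\right)^{2} = \left(-6\right) 4 = -24$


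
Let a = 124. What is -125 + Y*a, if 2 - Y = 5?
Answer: -497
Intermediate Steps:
Y = -3 (Y = 2 - 1*5 = 2 - 5 = -3)
-125 + Y*a = -125 - 3*124 = -125 - 372 = -497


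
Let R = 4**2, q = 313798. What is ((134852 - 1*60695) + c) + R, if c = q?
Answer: 387971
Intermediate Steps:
c = 313798
R = 16
((134852 - 1*60695) + c) + R = ((134852 - 1*60695) + 313798) + 16 = ((134852 - 60695) + 313798) + 16 = (74157 + 313798) + 16 = 387955 + 16 = 387971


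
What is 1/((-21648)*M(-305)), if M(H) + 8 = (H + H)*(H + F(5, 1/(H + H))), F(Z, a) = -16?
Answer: -1/4238721696 ≈ -2.3592e-10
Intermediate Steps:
M(H) = -8 + 2*H*(-16 + H) (M(H) = -8 + (H + H)*(H - 16) = -8 + (2*H)*(-16 + H) = -8 + 2*H*(-16 + H))
1/((-21648)*M(-305)) = 1/((-21648)*(-8 - 32*(-305) + 2*(-305)²)) = -1/(21648*(-8 + 9760 + 2*93025)) = -1/(21648*(-8 + 9760 + 186050)) = -1/21648/195802 = -1/21648*1/195802 = -1/4238721696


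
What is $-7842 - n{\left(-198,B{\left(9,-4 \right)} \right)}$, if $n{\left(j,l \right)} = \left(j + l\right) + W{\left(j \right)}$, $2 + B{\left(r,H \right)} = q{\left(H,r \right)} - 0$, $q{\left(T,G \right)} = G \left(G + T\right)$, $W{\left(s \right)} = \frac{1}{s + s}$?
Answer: $- \frac{3044051}{396} \approx -7687.0$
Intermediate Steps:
$W{\left(s \right)} = \frac{1}{2 s}$
$B{\left(r,H \right)} = -2 + r \left(H + r\right)$ ($B{\left(r,H \right)} = -2 + \left(r \left(r + H\right) - 0\right) = -2 + \left(r \left(H + r\right) + 0\right) = -2 + r \left(H + r\right)$)
$n{\left(j,l \right)} = j + l + \frac{1}{2 j}$ ($n{\left(j,l \right)} = \left(j + l\right) + \frac{1}{2 j} = j + l + \frac{1}{2 j}$)
$-7842 - n{\left(-198,B{\left(9,-4 \right)} \right)} = -7842 - \left(-198 - \left(2 - 9 \left(-4 + 9\right)\right) + \frac{1}{2 \left(-198\right)}\right) = -7842 - \left(-198 + \left(-2 + 9 \cdot 5\right) + \frac{1}{2} \left(- \frac{1}{198}\right)\right) = -7842 - \left(-198 + \left(-2 + 45\right) - \frac{1}{396}\right) = -7842 - \left(-198 + 43 - \frac{1}{396}\right) = -7842 - - \frac{61381}{396} = -7842 + \frac{61381}{396} = - \frac{3044051}{396}$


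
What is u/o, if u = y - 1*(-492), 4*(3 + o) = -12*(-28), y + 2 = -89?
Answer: 401/81 ≈ 4.9506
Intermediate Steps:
y = -91 (y = -2 - 89 = -91)
o = 81 (o = -3 + (-12*(-28))/4 = -3 + (¼)*336 = -3 + 84 = 81)
u = 401 (u = -91 - 1*(-492) = -91 + 492 = 401)
u/o = 401/81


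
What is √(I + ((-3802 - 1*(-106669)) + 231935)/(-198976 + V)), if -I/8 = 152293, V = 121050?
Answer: I*√1849593273574099/38963 ≈ 1103.8*I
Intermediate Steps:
I = -1218344 (I = -8*152293 = -1218344)
√(I + ((-3802 - 1*(-106669)) + 231935)/(-198976 + V)) = √(-1218344 + ((-3802 - 1*(-106669)) + 231935)/(-198976 + 121050)) = √(-1218344 + ((-3802 + 106669) + 231935)/(-77926)) = √(-1218344 + (102867 + 231935)*(-1/77926)) = √(-1218344 + 334802*(-1/77926)) = √(-1218344 - 167401/38963) = √(-47470504673/38963) = I*√1849593273574099/38963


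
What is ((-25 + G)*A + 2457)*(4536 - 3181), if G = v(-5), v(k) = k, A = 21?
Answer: 2475585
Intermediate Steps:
G = -5
((-25 + G)*A + 2457)*(4536 - 3181) = ((-25 - 5)*21 + 2457)*(4536 - 3181) = (-30*21 + 2457)*1355 = (-630 + 2457)*1355 = 1827*1355 = 2475585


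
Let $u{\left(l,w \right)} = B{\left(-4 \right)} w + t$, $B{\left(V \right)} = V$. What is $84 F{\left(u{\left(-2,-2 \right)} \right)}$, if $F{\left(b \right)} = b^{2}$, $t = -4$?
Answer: $1344$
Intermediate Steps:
$u{\left(l,w \right)} = -4 - 4 w$ ($u{\left(l,w \right)} = - 4 w - 4 = -4 - 4 w$)
$84 F{\left(u{\left(-2,-2 \right)} \right)} = 84 \left(-4 - -8\right)^{2} = 84 \left(-4 + 8\right)^{2} = 84 \cdot 4^{2} = 84 \cdot 16 = 1344$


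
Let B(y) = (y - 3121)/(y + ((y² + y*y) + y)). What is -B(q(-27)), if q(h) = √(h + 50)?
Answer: 1561/22 - 786*√23/253 ≈ 56.055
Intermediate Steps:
q(h) = √(50 + h)
B(y) = (-3121 + y)/(2*y + 2*y²) (B(y) = (-3121 + y)/(y + ((y² + y²) + y)) = (-3121 + y)/(y + (2*y² + y)) = (-3121 + y)/(y + (y + 2*y²)) = (-3121 + y)/(2*y + 2*y²))
-B(q(-27)) = -(-3121 + √(50 - 27))/(2*(√(50 - 27))*(1 + √(50 - 27))) = -(-3121 + √23)/(2*(√23)*(1 + √23)) = -√23/23*(-3121 + √23)/(2*(1 + √23)) = -√23*(-3121 + √23)/(46*(1 + √23))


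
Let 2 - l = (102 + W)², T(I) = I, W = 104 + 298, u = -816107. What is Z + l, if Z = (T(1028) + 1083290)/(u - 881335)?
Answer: -215587558253/848721 ≈ -2.5401e+5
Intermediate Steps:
W = 402
l = -254014 (l = 2 - (102 + 402)² = 2 - 1*504² = 2 - 1*254016 = 2 - 254016 = -254014)
Z = -542159/848721 (Z = (1028 + 1083290)/(-816107 - 881335) = 1084318/(-1697442) = 1084318*(-1/1697442) = -542159/848721 ≈ -0.63879)
Z + l = -542159/848721 - 254014 = -215587558253/848721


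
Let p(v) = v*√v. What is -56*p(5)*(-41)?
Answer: 11480*√5 ≈ 25670.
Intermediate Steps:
p(v) = v^(3/2)
-56*p(5)*(-41) = -280*√5*(-41) = 11480*√5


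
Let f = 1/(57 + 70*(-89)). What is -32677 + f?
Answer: -201715122/6173 ≈ -32677.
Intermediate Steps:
f = -1/6173 (f = 1/(57 - 6230) = 1/(-6173) = -1/6173 ≈ -0.00016200)
-32677 + f = -32677 - 1/6173 = -201715122/6173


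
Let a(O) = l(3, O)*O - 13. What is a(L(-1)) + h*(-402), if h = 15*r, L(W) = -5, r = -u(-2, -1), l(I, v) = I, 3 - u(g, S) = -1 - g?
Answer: 12032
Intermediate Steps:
u(g, S) = 4 + g (u(g, S) = 3 - (-1 - g) = 3 + (1 + g) = 4 + g)
r = -2 (r = -(4 - 2) = -1*2 = -2)
a(O) = -13 + 3*O (a(O) = 3*O - 13 = -13 + 3*O)
h = -30 (h = 15*(-2) = -30)
a(L(-1)) + h*(-402) = (-13 + 3*(-5)) - 30*(-402) = (-13 - 15) + 12060 = -28 + 12060 = 12032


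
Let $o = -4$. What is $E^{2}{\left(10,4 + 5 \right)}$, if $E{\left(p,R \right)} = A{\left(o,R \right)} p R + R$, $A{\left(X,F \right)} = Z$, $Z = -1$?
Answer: $6561$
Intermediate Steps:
$A{\left(X,F \right)} = -1$
$E{\left(p,R \right)} = R - R p$ ($E{\left(p,R \right)} = - p R + R = - R p + R = R - R p$)
$E^{2}{\left(10,4 + 5 \right)} = \left(\left(4 + 5\right) \left(1 - 10\right)\right)^{2} = \left(9 \left(1 - 10\right)\right)^{2} = \left(9 \left(-9\right)\right)^{2} = \left(-81\right)^{2} = 6561$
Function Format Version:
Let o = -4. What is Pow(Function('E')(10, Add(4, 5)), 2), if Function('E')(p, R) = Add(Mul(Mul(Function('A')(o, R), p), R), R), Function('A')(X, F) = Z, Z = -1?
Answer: 6561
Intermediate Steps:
Function('A')(X, F) = -1
Function('E')(p, R) = Add(R, Mul(-1, R, p)) (Function('E')(p, R) = Add(Mul(Mul(-1, p), R), R) = Add(Mul(-1, R, p), R) = Add(R, Mul(-1, R, p)))
Pow(Function('E')(10, Add(4, 5)), 2) = Pow(Mul(Add(4, 5), Add(1, Mul(-1, 10))), 2) = Pow(Mul(9, Add(1, -10)), 2) = Pow(Mul(9, -9), 2) = Pow(-81, 2) = 6561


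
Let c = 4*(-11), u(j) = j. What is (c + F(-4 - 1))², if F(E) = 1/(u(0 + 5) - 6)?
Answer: 2025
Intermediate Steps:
F(E) = -1 (F(E) = 1/((0 + 5) - 6) = 1/(5 - 6) = 1/(-1) = -1)
c = -44
(c + F(-4 - 1))² = (-44 - 1)² = (-45)² = 2025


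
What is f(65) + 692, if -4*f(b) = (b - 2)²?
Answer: -1201/4 ≈ -300.25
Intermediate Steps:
f(b) = -(-2 + b)²/4 (f(b) = -(b - 2)²/4 = -(-2 + b)²/4)
f(65) + 692 = -(-2 + 65)²/4 + 692 = -¼*63² + 692 = -¼*3969 + 692 = -3969/4 + 692 = -1201/4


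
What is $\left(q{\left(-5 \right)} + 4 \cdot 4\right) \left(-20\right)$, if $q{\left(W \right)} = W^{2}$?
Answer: $-820$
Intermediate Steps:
$\left(q{\left(-5 \right)} + 4 \cdot 4\right) \left(-20\right) = \left(\left(-5\right)^{2} + 4 \cdot 4\right) \left(-20\right) = \left(25 + 16\right) \left(-20\right) = 41 \left(-20\right) = -820$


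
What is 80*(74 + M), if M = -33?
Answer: 3280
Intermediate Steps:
80*(74 + M) = 80*(74 - 33) = 80*41 = 3280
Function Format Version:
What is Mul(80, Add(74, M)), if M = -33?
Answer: 3280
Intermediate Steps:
Mul(80, Add(74, M)) = Mul(80, Add(74, -33)) = Mul(80, 41) = 3280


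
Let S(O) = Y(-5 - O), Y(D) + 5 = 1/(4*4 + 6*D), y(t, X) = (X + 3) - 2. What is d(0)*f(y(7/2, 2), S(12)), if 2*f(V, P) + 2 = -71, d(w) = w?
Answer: 0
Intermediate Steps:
y(t, X) = 1 + X (y(t, X) = (3 + X) - 2 = 1 + X)
Y(D) = -5 + 1/(16 + 6*D) (Y(D) = -5 + 1/(4*4 + 6*D) = -5 + 1/(16 + 6*D))
S(O) = (71 + 30*O)/(2*(-7 - 3*O)) (S(O) = (-79 - 30*(-5 - O))/(2*(8 + 3*(-5 - O))) = (-79 + (150 + 30*O))/(2*(8 + (-15 - 3*O))) = (71 + 30*O)/(2*(-7 - 3*O)))
f(V, P) = -73/2 (f(V, P) = -1 + (1/2)*(-71) = -1 - 71/2 = -73/2)
d(0)*f(y(7/2, 2), S(12)) = 0*(-73/2) = 0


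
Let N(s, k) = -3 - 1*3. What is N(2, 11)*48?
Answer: -288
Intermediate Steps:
N(s, k) = -6 (N(s, k) = -3 - 3 = -6)
N(2, 11)*48 = -6*48 = -288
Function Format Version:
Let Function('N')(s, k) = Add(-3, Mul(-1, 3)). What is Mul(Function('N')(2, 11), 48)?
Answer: -288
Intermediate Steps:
Function('N')(s, k) = -6 (Function('N')(s, k) = Add(-3, -3) = -6)
Mul(Function('N')(2, 11), 48) = Mul(-6, 48) = -288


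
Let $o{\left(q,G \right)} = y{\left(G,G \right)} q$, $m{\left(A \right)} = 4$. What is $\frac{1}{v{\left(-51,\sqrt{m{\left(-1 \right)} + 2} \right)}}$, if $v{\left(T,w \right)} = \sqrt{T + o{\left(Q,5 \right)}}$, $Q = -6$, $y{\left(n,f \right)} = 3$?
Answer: $- \frac{i \sqrt{69}}{69} \approx - 0.12039 i$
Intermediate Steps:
$o{\left(q,G \right)} = 3 q$
$v{\left(T,w \right)} = \sqrt{-18 + T}$ ($v{\left(T,w \right)} = \sqrt{T + 3 \left(-6\right)} = \sqrt{T - 18} = \sqrt{-18 + T}$)
$\frac{1}{v{\left(-51,\sqrt{m{\left(-1 \right)} + 2} \right)}} = \frac{1}{\sqrt{-18 - 51}} = \frac{1}{\sqrt{-69}} = \frac{1}{i \sqrt{69}} = - \frac{i \sqrt{69}}{69}$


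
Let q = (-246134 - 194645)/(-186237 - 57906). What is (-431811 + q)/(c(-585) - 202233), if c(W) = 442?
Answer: 105423192194/49265860113 ≈ 2.1399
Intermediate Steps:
q = 440779/244143 (q = -440779/(-244143) = -440779*(-1/244143) = 440779/244143 ≈ 1.8054)
(-431811 + q)/(c(-585) - 202233) = (-431811 + 440779/244143)/(442 - 202233) = -105423192194/244143/(-201791) = -105423192194/244143*(-1/201791) = 105423192194/49265860113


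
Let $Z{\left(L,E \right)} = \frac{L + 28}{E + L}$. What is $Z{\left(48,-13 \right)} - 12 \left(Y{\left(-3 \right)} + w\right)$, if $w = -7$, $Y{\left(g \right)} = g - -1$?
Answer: $\frac{3856}{35} \approx 110.17$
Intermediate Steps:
$Y{\left(g \right)} = 1 + g$ ($Y{\left(g \right)} = g + 1 = 1 + g$)
$Z{\left(L,E \right)} = \frac{28 + L}{E + L}$
$Z{\left(48,-13 \right)} - 12 \left(Y{\left(-3 \right)} + w\right) = \frac{28 + 48}{-13 + 48} - 12 \left(\left(1 - 3\right) - 7\right) = \frac{1}{35} \cdot 76 - 12 \left(-2 - 7\right) = \frac{1}{35} \cdot 76 - 12 \left(-9\right) = \frac{76}{35} - -108 = \frac{76}{35} + 108 = \frac{3856}{35}$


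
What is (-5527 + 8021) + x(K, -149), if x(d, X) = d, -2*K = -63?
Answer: 5051/2 ≈ 2525.5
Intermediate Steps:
K = 63/2 (K = -1/2*(-63) = 63/2 ≈ 31.500)
(-5527 + 8021) + x(K, -149) = (-5527 + 8021) + 63/2 = 2494 + 63/2 = 5051/2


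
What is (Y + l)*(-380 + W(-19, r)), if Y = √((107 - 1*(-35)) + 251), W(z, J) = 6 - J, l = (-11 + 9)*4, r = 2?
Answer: 3008 - 376*√393 ≈ -4445.9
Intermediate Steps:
l = -8 (l = -2*4 = -8)
Y = √393 (Y = √((107 + 35) + 251) = √(142 + 251) = √393 ≈ 19.824)
(Y + l)*(-380 + W(-19, r)) = (√393 - 8)*(-380 + (6 - 1*2)) = (-8 + √393)*(-380 + (6 - 2)) = (-8 + √393)*(-380 + 4) = (-8 + √393)*(-376) = 3008 - 376*√393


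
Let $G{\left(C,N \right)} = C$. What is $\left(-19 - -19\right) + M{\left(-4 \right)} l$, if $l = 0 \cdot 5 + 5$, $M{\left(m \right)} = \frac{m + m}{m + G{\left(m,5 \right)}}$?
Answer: $5$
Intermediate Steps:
$M{\left(m \right)} = 1$ ($M{\left(m \right)} = \frac{m + m}{m + m} = \frac{2 m}{2 m} = 2 m \frac{1}{2 m} = 1$)
$l = 5$ ($l = 0 + 5 = 5$)
$\left(-19 - -19\right) + M{\left(-4 \right)} l = \left(-19 - -19\right) + 1 \cdot 5 = \left(-19 + 19\right) + 5 = 0 + 5 = 5$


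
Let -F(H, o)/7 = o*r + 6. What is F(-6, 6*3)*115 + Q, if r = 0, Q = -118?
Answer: -4948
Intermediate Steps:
F(H, o) = -42 (F(H, o) = -7*(o*0 + 6) = -7*(0 + 6) = -7*6 = -42)
F(-6, 6*3)*115 + Q = -42*115 - 118 = -4830 - 118 = -4948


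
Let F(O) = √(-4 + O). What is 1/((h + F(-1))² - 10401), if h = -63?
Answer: I/(-6437*I + 126*√5) ≈ -0.00015505 + 6.7867e-6*I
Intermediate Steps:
1/((h + F(-1))² - 10401) = 1/((-63 + √(-4 - 1))² - 10401) = 1/((-63 + √(-5))² - 10401) = 1/((-63 + I*√5)² - 10401) = 1/(-10401 + (-63 + I*√5)²)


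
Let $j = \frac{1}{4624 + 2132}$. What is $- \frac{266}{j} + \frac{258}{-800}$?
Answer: $- \frac{718838529}{400} \approx -1.7971 \cdot 10^{6}$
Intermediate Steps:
$j = \frac{1}{6756} \approx 0.00014802$
$- \frac{266}{j} + \frac{258}{-800} = - 266 \frac{1}{\frac{1}{6756}} + \frac{258}{-800} = \left(-266\right) 6756 + 258 \left(- \frac{1}{800}\right) = -1797096 - \frac{129}{400} = - \frac{718838529}{400}$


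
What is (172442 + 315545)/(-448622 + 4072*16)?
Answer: -487987/383470 ≈ -1.2726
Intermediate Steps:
(172442 + 315545)/(-448622 + 4072*16) = 487987/(-448622 + 65152) = 487987/(-383470) = 487987*(-1/383470) = -487987/383470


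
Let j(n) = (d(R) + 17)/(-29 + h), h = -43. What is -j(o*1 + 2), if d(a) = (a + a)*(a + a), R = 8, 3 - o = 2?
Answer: 91/24 ≈ 3.7917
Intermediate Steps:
o = 1 (o = 3 - 1*2 = 3 - 2 = 1)
d(a) = 4*a**2 (d(a) = (2*a)*(2*a) = 4*a**2)
j(n) = -91/24 (j(n) = (4*8**2 + 17)/(-29 - 43) = (4*64 + 17)/(-72) = (256 + 17)*(-1/72) = 273*(-1/72) = -91/24)
-j(o*1 + 2) = -1*(-91/24) = 91/24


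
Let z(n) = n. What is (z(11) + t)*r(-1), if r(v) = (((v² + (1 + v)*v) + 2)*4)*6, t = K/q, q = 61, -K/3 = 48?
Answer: 37944/61 ≈ 622.03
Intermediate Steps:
K = -144 (K = -3*48 = -144)
t = -144/61 ≈ -2.3607
r(v) = 48 + 24*v² + 24*v*(1 + v) (r(v) = (((v² + v*(1 + v)) + 2)*4)*6 = ((2 + v² + v*(1 + v))*4)*6 = (8 + 4*v² + 4*v*(1 + v))*6 = 48 + 24*v² + 24*v*(1 + v))
(z(11) + t)*r(-1) = (11 - 144/61)*(48 + 24*(-1) + 48*(-1)²) = 527*(48 - 24 + 48*1)/61 = 527*(48 - 24 + 48)/61 = (527/61)*72 = 37944/61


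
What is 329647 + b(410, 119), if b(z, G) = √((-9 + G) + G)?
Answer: 329647 + √229 ≈ 3.2966e+5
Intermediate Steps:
b(z, G) = √(-9 + 2*G)
329647 + b(410, 119) = 329647 + √(-9 + 2*119) = 329647 + √(-9 + 238) = 329647 + √229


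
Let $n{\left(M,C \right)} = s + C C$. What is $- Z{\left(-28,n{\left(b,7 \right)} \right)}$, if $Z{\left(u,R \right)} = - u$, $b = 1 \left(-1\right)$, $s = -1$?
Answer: $-28$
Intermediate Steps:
$b = -1$
$n{\left(M,C \right)} = -1 + C^{2}$ ($n{\left(M,C \right)} = -1 + C C = -1 + C^{2}$)
$- Z{\left(-28,n{\left(b,7 \right)} \right)} = - \left(-1\right) \left(-28\right) = \left(-1\right) 28 = -28$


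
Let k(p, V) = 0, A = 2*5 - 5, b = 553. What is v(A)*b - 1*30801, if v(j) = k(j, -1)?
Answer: -30801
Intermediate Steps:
A = 5 (A = 10 - 5 = 5)
v(j) = 0
v(A)*b - 1*30801 = 0*553 - 1*30801 = 0 - 30801 = -30801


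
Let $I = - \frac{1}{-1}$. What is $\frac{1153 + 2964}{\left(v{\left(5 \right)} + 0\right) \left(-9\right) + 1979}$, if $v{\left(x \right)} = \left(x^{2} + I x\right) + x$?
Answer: $\frac{4117}{1664} \approx 2.4742$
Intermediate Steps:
$I = 1$ ($I = \left(-1\right) \left(-1\right) = 1$)
$v{\left(x \right)} = x^{2} + 2 x$ ($v{\left(x \right)} = \left(x^{2} + 1 x\right) + x = \left(x^{2} + x\right) + x = \left(x + x^{2}\right) + x = x^{2} + 2 x$)
$\frac{1153 + 2964}{\left(v{\left(5 \right)} + 0\right) \left(-9\right) + 1979} = \frac{1153 + 2964}{\left(5 \left(2 + 5\right) + 0\right) \left(-9\right) + 1979} = \frac{4117}{\left(5 \cdot 7 + 0\right) \left(-9\right) + 1979} = \frac{4117}{\left(35 + 0\right) \left(-9\right) + 1979} = \frac{4117}{35 \left(-9\right) + 1979} = \frac{4117}{-315 + 1979} = \frac{4117}{1664}$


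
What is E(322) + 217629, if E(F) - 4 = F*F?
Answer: 321317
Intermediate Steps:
E(F) = 4 + F² (E(F) = 4 + F*F = 4 + F²)
E(322) + 217629 = (4 + 322²) + 217629 = (4 + 103684) + 217629 = 103688 + 217629 = 321317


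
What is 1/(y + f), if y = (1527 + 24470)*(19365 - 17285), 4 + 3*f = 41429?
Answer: 3/162262705 ≈ 1.8489e-8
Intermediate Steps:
f = 41425/3 (f = -4/3 + (1/3)*41429 = -4/3 + 41429/3 = 41425/3 ≈ 13808.)
y = 54073760 (y = 25997*2080 = 54073760)
1/(y + f) = 1/(54073760 + 41425/3) = 1/(162262705/3) = 3/162262705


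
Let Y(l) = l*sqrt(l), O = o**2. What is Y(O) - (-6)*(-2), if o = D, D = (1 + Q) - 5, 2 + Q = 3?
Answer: 15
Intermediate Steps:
Q = 1 (Q = -2 + 3 = 1)
D = -3 (D = (1 + 1) - 5 = 2 - 5 = -3)
o = -3
O = 9 (O = (-3)**2 = 9)
Y(l) = l**(3/2)
Y(O) - (-6)*(-2) = 9**(3/2) - (-6)*(-2) = 27 - 1*12 = 27 - 12 = 15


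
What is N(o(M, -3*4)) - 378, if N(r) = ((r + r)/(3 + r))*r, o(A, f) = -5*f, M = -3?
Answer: -1846/7 ≈ -263.71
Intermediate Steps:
N(r) = 2*r²/(3 + r) (N(r) = ((2*r)/(3 + r))*r = (2*r/(3 + r))*r = 2*r²/(3 + r))
N(o(M, -3*4)) - 378 = 2*(-(-15)*4)²/(3 - (-15)*4) - 378 = 2*(-5*(-12))²/(3 - 5*(-12)) - 378 = 2*60²/(3 + 60) - 378 = 2*3600/63 - 378 = 2*3600*(1/63) - 378 = 800/7 - 378 = -1846/7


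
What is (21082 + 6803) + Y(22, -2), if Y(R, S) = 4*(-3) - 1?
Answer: 27872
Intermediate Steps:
Y(R, S) = -13 (Y(R, S) = -12 - 1 = -13)
(21082 + 6803) + Y(22, -2) = (21082 + 6803) - 13 = 27885 - 13 = 27872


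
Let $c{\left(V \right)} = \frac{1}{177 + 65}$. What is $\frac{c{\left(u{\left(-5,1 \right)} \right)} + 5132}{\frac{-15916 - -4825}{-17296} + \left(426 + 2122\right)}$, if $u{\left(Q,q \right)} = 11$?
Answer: $\frac{10740340360}{5333837179} \approx 2.0136$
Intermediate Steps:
$c{\left(V \right)} = \frac{1}{242}$
$\frac{c{\left(u{\left(-5,1 \right)} \right)} + 5132}{\frac{-15916 - -4825}{-17296} + \left(426 + 2122\right)} = \frac{\frac{1}{242} + 5132}{\frac{-15916 - -4825}{-17296} + \left(426 + 2122\right)} = \frac{1241945}{242 \left(\left(-15916 + 4825\right) \left(- \frac{1}{17296}\right) + 2548\right)} = \frac{1241945}{242 \left(\left(-11091\right) \left(- \frac{1}{17296}\right) + 2548\right)} = \frac{1241945}{242 \left(\frac{11091}{17296} + 2548\right)} = \frac{1241945}{242 \cdot \frac{44081299}{17296}} = \frac{1241945}{242} \cdot \frac{17296}{44081299} = \frac{10740340360}{5333837179}$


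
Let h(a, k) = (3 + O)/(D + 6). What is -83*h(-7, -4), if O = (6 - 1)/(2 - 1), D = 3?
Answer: -664/9 ≈ -73.778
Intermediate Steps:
O = 5 (O = 5/1 = 5*1 = 5)
h(a, k) = 8/9 (h(a, k) = (3 + 5)/(3 + 6) = 8/9)
-83*h(-7, -4) = -83*8/9 = -664/9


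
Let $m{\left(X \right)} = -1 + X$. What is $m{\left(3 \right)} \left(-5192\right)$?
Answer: $-10384$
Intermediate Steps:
$m{\left(3 \right)} \left(-5192\right) = \left(-1 + 3\right) \left(-5192\right) = 2 \left(-5192\right) = -10384$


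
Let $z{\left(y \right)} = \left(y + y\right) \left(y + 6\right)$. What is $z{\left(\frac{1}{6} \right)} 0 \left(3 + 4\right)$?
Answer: $0$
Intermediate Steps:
$z{\left(y \right)} = 2 y \left(6 + y\right)$
$z{\left(\frac{1}{6} \right)} 0 \left(3 + 4\right) = \frac{2 \left(6 + \frac{1}{6}\right)}{6} \cdot 0 \left(3 + 4\right) = 2 \cdot \frac{1}{6} \left(6 + \frac{1}{6}\right) 0 \cdot 7 = 2 \cdot \frac{1}{6} \cdot \frac{37}{6} \cdot 0 = \frac{37}{18} \cdot 0 = 0$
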